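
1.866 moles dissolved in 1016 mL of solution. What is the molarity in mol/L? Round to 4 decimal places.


Convert volume to liters: V_L = V_mL / 1000.
V_L = 1016 / 1000 = 1.016 L
M = n / V_L = 1.866 / 1.016
M = 1.83661417 mol/L, rounded to 4 dp:

1.8366 mol/L


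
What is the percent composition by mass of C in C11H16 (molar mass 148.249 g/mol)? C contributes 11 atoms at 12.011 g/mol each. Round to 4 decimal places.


pct = 100 * (n_elem * M_elem) / M_total
mass_contribution = 11 * 12.011 = 132.121 g/mol
pct = 100 * 132.121 / 148.249
pct = 89.12100588 %, rounded to 4 dp:

89.1210 %


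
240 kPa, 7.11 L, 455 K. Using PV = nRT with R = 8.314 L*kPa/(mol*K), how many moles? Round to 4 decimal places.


PV = nRT, solve for n = PV / (RT).
PV = 240 * 7.11 = 1706.4
RT = 8.314 * 455 = 3782.87
n = 1706.4 / 3782.87
n = 0.45108608 mol, rounded to 4 dp:

0.4511 mol


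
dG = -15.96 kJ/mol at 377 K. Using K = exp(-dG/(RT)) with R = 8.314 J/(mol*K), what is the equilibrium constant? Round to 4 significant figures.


dG is in kJ/mol; multiply by 1000 to match R in J/(mol*K).
RT = 8.314 * 377 = 3134.378 J/mol
exponent = -dG*1000 / (RT) = -(-15.96*1000) / 3134.378 = 5.09191935
K = exp(5.09191935)
K = 162.70184, rounded to 4 significant figures:

162.7


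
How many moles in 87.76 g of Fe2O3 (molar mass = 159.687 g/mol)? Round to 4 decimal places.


n = mass / M
n = 87.76 / 159.687
n = 0.54957511 mol, rounded to 4 dp:

0.5496 mol


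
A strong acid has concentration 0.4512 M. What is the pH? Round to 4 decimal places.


A strong acid dissociates completely, so [H+] equals the given concentration.
pH = -log10([H+]) = -log10(0.4512)
pH = 0.34563091, rounded to 4 dp:

0.3456


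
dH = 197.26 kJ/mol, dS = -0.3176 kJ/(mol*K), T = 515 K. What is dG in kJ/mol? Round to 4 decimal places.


Gibbs: dG = dH - T*dS (consistent units, dS already in kJ/(mol*K)).
T*dS = 515 * -0.3176 = -163.564
dG = 197.26 - (-163.564)
dG = 360.824 kJ/mol, rounded to 4 dp:

360.8240 kJ/mol


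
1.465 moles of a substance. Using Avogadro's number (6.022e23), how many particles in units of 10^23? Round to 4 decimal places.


N = n * NA, then divide by 1e23 for the requested units.
N / 1e23 = n * 6.022
N / 1e23 = 1.465 * 6.022
N / 1e23 = 8.82223, rounded to 4 dp:

8.8222


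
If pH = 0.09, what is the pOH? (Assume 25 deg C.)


At 25 deg C, pH + pOH = 14.
pOH = 14 - pH = 14 - 0.09
pOH = 13.91:

13.91


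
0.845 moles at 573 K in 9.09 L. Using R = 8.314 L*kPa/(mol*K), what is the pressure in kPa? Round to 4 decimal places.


PV = nRT, solve for P = nRT / V.
nRT = 0.845 * 8.314 * 573 = 4025.5141
P = 4025.5141 / 9.09
P = 442.85083608 kPa, rounded to 4 dp:

442.8508 kPa


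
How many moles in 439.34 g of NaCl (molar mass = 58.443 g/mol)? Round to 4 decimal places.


n = mass / M
n = 439.34 / 58.443
n = 7.51741013 mol, rounded to 4 dp:

7.5174 mol


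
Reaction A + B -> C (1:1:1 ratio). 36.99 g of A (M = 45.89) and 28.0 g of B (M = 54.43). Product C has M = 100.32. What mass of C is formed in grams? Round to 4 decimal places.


Find moles of each reactant; the smaller value is the limiting reagent in a 1:1:1 reaction, so moles_C equals moles of the limiter.
n_A = mass_A / M_A = 36.99 / 45.89 = 0.806058 mol
n_B = mass_B / M_B = 28.0 / 54.43 = 0.514422 mol
Limiting reagent: B (smaller), n_limiting = 0.514422 mol
mass_C = n_limiting * M_C = 0.514422 * 100.32
mass_C = 51.60681504 g, rounded to 4 dp:

51.6068 g


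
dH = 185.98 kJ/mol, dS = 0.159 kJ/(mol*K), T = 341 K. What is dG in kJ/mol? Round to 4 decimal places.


Gibbs: dG = dH - T*dS (consistent units, dS already in kJ/(mol*K)).
T*dS = 341 * 0.159 = 54.219
dG = 185.98 - (54.219)
dG = 131.761 kJ/mol, rounded to 4 dp:

131.7610 kJ/mol


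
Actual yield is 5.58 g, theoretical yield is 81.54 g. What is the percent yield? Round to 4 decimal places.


% yield = 100 * actual / theoretical
% yield = 100 * 5.58 / 81.54
% yield = 6.84326711 %, rounded to 4 dp:

6.8433 %


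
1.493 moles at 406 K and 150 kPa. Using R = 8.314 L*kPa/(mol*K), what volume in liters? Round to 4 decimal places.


PV = nRT, solve for V = nRT / P.
nRT = 1.493 * 8.314 * 406 = 5039.5976
V = 5039.5976 / 150
V = 33.59731733 L, rounded to 4 dp:

33.5973 L


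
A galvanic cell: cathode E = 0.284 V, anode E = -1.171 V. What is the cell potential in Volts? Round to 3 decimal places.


Standard cell potential: E_cell = E_cathode - E_anode.
E_cell = 0.284 - (-1.171)
E_cell = 1.455 V, rounded to 3 dp:

1.455 V


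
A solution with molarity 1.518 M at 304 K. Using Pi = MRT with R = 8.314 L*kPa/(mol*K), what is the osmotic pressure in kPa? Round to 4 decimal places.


Osmotic pressure (van't Hoff): Pi = M*R*T.
RT = 8.314 * 304 = 2527.456
Pi = 1.518 * 2527.456
Pi = 3836.678208 kPa, rounded to 4 dp:

3836.6782 kPa


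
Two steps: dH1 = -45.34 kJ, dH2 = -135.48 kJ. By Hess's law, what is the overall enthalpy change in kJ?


Hess's law: enthalpy is a state function, so add the step enthalpies.
dH_total = dH1 + dH2 = -45.34 + (-135.48)
dH_total = -180.82 kJ:

-180.82 kJ


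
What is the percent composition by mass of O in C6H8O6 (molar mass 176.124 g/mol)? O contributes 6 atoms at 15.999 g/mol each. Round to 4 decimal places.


pct = 100 * (n_elem * M_elem) / M_total
mass_contribution = 6 * 15.999 = 95.994 g/mol
pct = 100 * 95.994 / 176.124
pct = 54.50364516 %, rounded to 4 dp:

54.5036 %


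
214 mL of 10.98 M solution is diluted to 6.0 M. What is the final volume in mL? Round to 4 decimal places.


Dilution: M1*V1 = M2*V2, solve for V2.
V2 = M1*V1 / M2
V2 = 10.98 * 214 / 6.0
V2 = 2349.72 / 6.0
V2 = 391.62 mL, rounded to 4 dp:

391.6200 mL


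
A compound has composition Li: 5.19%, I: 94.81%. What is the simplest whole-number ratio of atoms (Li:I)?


Assume 100 g of compound, divide each mass% by atomic mass to get moles, then normalize by the smallest to get a raw atom ratio.
Moles per 100 g: Li: 5.19/6.941 = 0.7477, I: 94.81/126.904 = 0.7471
Raw ratio (divide by min = 0.7471): Li: 1.001, I: 1.0
Multiply by 1 to clear fractions: Li: 1.001 ~= 1, I: 1.0 ~= 1
Reduce by GCD to get the simplest whole-number ratio:

1:1


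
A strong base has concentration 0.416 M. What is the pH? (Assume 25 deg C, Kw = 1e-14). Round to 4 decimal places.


A strong base dissociates completely, so [OH-] equals the given concentration.
pOH = -log10([OH-]) = -log10(0.416) = 0.380907
pH = 14 - pOH = 14 - 0.380907
pH = 13.619093, rounded to 4 dp:

13.6191


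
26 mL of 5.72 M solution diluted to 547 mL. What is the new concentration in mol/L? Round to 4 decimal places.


Dilution: M1*V1 = M2*V2, solve for M2.
M2 = M1*V1 / V2
M2 = 5.72 * 26 / 547
M2 = 148.72 / 547
M2 = 0.271883 mol/L, rounded to 4 dp:

0.2719 mol/L


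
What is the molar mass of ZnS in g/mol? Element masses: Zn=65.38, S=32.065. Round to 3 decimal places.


M = sum(count * atomic_mass) over atoms.
M = 1*65.38 + 1*32.065
M = 65.38 + 32.065
M = 97.445 g/mol, rounded to 3 dp:

97.445 g/mol


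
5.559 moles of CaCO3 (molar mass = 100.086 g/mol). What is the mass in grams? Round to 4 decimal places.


mass = n * M
mass = 5.559 * 100.086
mass = 556.378074 g, rounded to 4 dp:

556.3781 g


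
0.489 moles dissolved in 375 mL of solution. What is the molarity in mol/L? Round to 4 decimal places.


Convert volume to liters: V_L = V_mL / 1000.
V_L = 375 / 1000 = 0.375 L
M = n / V_L = 0.489 / 0.375
M = 1.304 mol/L, rounded to 4 dp:

1.3040 mol/L


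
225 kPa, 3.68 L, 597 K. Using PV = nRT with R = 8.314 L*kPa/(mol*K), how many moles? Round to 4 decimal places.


PV = nRT, solve for n = PV / (RT).
PV = 225 * 3.68 = 828.0
RT = 8.314 * 597 = 4963.458
n = 828.0 / 4963.458
n = 0.16681918 mol, rounded to 4 dp:

0.1668 mol


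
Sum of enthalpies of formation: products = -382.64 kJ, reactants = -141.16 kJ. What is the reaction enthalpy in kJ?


dH_rxn = sum(dH_f products) - sum(dH_f reactants)
dH_rxn = -382.64 - (-141.16)
dH_rxn = -241.48 kJ:

-241.48 kJ


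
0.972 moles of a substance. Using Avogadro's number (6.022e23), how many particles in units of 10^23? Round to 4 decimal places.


N = n * NA, then divide by 1e23 for the requested units.
N / 1e23 = n * 6.022
N / 1e23 = 0.972 * 6.022
N / 1e23 = 5.853384, rounded to 4 dp:

5.8534


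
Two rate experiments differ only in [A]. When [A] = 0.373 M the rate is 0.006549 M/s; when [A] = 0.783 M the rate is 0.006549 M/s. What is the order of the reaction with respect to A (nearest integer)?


Rate is proportional to [A]^n, so rate2/rate1 = ([A]2/[A]1)^n. Take logs to solve for n.
rate2/rate1 = 0.006549 / 0.006549 = 1.0
[A]2/[A]1 = 0.783 / 0.373 = 2.0992
n = ln(1.0) / ln(2.0992) = 0.0
Nearest integer order:

0


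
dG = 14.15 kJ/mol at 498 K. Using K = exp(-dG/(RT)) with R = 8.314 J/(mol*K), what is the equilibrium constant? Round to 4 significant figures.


dG is in kJ/mol; multiply by 1000 to match R in J/(mol*K).
RT = 8.314 * 498 = 4140.372 J/mol
exponent = -dG*1000 / (RT) = -(14.15*1000) / 4140.372 = -3.41756731
K = exp(-3.41756731)
K = 0.032792111, rounded to 4 significant figures:

0.03279


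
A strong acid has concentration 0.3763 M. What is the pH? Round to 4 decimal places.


A strong acid dissociates completely, so [H+] equals the given concentration.
pH = -log10([H+]) = -log10(0.3763)
pH = 0.42446578, rounded to 4 dp:

0.4245


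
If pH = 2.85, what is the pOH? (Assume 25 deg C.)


At 25 deg C, pH + pOH = 14.
pOH = 14 - pH = 14 - 2.85
pOH = 11.15:

11.15


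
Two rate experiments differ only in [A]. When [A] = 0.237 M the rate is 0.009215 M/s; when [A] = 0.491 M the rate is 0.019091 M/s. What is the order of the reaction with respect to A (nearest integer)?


Rate is proportional to [A]^n, so rate2/rate1 = ([A]2/[A]1)^n. Take logs to solve for n.
rate2/rate1 = 0.019091 / 0.009215 = 2.0717
[A]2/[A]1 = 0.491 / 0.237 = 2.0717
n = ln(2.0717) / ln(2.0717) = 1.0
Nearest integer order:

1


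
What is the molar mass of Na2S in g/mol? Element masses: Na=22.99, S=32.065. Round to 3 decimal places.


M = sum(count * atomic_mass) over atoms.
M = 2*22.99 + 1*32.065
M = 45.98 + 32.065
M = 78.045 g/mol, rounded to 3 dp:

78.045 g/mol


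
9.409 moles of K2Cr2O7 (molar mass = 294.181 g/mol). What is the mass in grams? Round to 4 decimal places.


mass = n * M
mass = 9.409 * 294.181
mass = 2767.949029 g, rounded to 4 dp:

2767.9490 g


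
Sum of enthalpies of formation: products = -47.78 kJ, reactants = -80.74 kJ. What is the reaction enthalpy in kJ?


dH_rxn = sum(dH_f products) - sum(dH_f reactants)
dH_rxn = -47.78 - (-80.74)
dH_rxn = 32.96 kJ:

32.96 kJ


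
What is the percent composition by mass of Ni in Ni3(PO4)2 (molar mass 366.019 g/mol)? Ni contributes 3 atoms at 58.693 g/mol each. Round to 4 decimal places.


pct = 100 * (n_elem * M_elem) / M_total
mass_contribution = 3 * 58.693 = 176.079 g/mol
pct = 100 * 176.079 / 366.019
pct = 48.10651906 %, rounded to 4 dp:

48.1065 %


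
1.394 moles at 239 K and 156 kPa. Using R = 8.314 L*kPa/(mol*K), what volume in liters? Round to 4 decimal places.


PV = nRT, solve for V = nRT / P.
nRT = 1.394 * 8.314 * 239 = 2769.9421
V = 2769.9421 / 156
V = 17.7560391 L, rounded to 4 dp:

17.7560 L


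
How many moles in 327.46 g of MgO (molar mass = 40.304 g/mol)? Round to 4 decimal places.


n = mass / M
n = 327.46 / 40.304
n = 8.12475189 mol, rounded to 4 dp:

8.1248 mol


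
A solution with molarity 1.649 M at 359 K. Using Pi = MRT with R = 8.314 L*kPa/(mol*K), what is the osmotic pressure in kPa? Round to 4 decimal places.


Osmotic pressure (van't Hoff): Pi = M*R*T.
RT = 8.314 * 359 = 2984.726
Pi = 1.649 * 2984.726
Pi = 4921.813174 kPa, rounded to 4 dp:

4921.8132 kPa


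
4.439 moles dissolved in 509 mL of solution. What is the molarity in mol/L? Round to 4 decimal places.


Convert volume to liters: V_L = V_mL / 1000.
V_L = 509 / 1000 = 0.509 L
M = n / V_L = 4.439 / 0.509
M = 8.72102161 mol/L, rounded to 4 dp:

8.7210 mol/L


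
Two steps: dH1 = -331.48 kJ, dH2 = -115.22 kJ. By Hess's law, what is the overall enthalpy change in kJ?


Hess's law: enthalpy is a state function, so add the step enthalpies.
dH_total = dH1 + dH2 = -331.48 + (-115.22)
dH_total = -446.7 kJ:

-446.70 kJ


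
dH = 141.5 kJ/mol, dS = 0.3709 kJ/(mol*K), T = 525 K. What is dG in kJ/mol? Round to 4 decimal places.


Gibbs: dG = dH - T*dS (consistent units, dS already in kJ/(mol*K)).
T*dS = 525 * 0.3709 = 194.7225
dG = 141.5 - (194.7225)
dG = -53.2225 kJ/mol, rounded to 4 dp:

-53.2225 kJ/mol


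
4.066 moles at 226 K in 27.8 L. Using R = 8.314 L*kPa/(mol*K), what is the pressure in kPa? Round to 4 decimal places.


PV = nRT, solve for P = nRT / V.
nRT = 4.066 * 8.314 * 226 = 7639.8676
P = 7639.8676 / 27.8
P = 274.81538129 kPa, rounded to 4 dp:

274.8154 kPa


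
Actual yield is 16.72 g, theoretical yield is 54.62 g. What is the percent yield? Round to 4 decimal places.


% yield = 100 * actual / theoretical
% yield = 100 * 16.72 / 54.62
% yield = 30.61149762 %, rounded to 4 dp:

30.6115 %


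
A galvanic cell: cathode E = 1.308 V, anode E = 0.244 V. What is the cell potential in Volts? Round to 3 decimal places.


Standard cell potential: E_cell = E_cathode - E_anode.
E_cell = 1.308 - (0.244)
E_cell = 1.064 V, rounded to 3 dp:

1.064 V


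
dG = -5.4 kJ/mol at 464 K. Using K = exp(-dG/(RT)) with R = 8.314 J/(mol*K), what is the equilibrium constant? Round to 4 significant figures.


dG is in kJ/mol; multiply by 1000 to match R in J/(mol*K).
RT = 8.314 * 464 = 3857.696 J/mol
exponent = -dG*1000 / (RT) = -(-5.4*1000) / 3857.696 = 1.39979926
K = exp(1.39979926)
K = 4.054386, rounded to 4 significant figures:

4.054


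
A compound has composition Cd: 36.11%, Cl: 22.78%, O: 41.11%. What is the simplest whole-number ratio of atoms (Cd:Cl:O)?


Assume 100 g of compound, divide each mass% by atomic mass to get moles, then normalize by the smallest to get a raw atom ratio.
Moles per 100 g: Cd: 36.11/112.414 = 0.3212, Cl: 22.78/35.453 = 0.6425, O: 41.11/15.999 = 2.5695
Raw ratio (divide by min = 0.3212): Cd: 1.0, Cl: 2.0, O: 7.999
Multiply by 1 to clear fractions: Cd: 1.0 ~= 1, Cl: 2.0 ~= 2, O: 7.999 ~= 8
Reduce by GCD to get the simplest whole-number ratio:

1:2:8


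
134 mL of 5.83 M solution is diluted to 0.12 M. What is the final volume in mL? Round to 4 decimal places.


Dilution: M1*V1 = M2*V2, solve for V2.
V2 = M1*V1 / M2
V2 = 5.83 * 134 / 0.12
V2 = 781.22 / 0.12
V2 = 6510.16666667 mL, rounded to 4 dp:

6510.1667 mL


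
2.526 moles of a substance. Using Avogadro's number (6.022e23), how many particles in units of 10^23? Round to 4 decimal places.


N = n * NA, then divide by 1e23 for the requested units.
N / 1e23 = n * 6.022
N / 1e23 = 2.526 * 6.022
N / 1e23 = 15.211572, rounded to 4 dp:

15.2116


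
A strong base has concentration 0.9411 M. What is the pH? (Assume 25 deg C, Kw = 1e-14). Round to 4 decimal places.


A strong base dissociates completely, so [OH-] equals the given concentration.
pOH = -log10([OH-]) = -log10(0.9411) = 0.026364
pH = 14 - pOH = 14 - 0.026364
pH = 13.973636, rounded to 4 dp:

13.9736


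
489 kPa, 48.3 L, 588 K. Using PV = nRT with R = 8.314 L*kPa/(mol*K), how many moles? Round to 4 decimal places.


PV = nRT, solve for n = PV / (RT).
PV = 489 * 48.3 = 23618.7
RT = 8.314 * 588 = 4888.632
n = 23618.7 / 4888.632
n = 4.83135159 mol, rounded to 4 dp:

4.8314 mol


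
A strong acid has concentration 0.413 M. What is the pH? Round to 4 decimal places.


A strong acid dissociates completely, so [H+] equals the given concentration.
pH = -log10([H+]) = -log10(0.413)
pH = 0.38404995, rounded to 4 dp:

0.3840


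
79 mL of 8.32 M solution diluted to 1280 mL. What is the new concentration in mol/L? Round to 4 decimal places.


Dilution: M1*V1 = M2*V2, solve for M2.
M2 = M1*V1 / V2
M2 = 8.32 * 79 / 1280
M2 = 657.28 / 1280
M2 = 0.5135 mol/L, rounded to 4 dp:

0.5135 mol/L


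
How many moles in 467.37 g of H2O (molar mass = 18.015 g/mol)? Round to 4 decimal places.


n = mass / M
n = 467.37 / 18.015
n = 25.94338052 mol, rounded to 4 dp:

25.9434 mol


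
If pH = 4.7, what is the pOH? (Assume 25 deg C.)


At 25 deg C, pH + pOH = 14.
pOH = 14 - pH = 14 - 4.7
pOH = 9.3:

9.30


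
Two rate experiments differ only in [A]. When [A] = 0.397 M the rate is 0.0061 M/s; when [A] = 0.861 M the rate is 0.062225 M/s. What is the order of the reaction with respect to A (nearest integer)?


Rate is proportional to [A]^n, so rate2/rate1 = ([A]2/[A]1)^n. Take logs to solve for n.
rate2/rate1 = 0.062225 / 0.0061 = 10.2008
[A]2/[A]1 = 0.861 / 0.397 = 2.1688
n = ln(10.2008) / ln(2.1688) = 3.0
Nearest integer order:

3


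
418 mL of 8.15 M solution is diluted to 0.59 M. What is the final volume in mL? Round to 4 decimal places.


Dilution: M1*V1 = M2*V2, solve for V2.
V2 = M1*V1 / M2
V2 = 8.15 * 418 / 0.59
V2 = 3406.7 / 0.59
V2 = 5774.06779661 mL, rounded to 4 dp:

5774.0678 mL


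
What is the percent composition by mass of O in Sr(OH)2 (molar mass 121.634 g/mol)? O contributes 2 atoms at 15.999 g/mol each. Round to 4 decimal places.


pct = 100 * (n_elem * M_elem) / M_total
mass_contribution = 2 * 15.999 = 31.998 g/mol
pct = 100 * 31.998 / 121.634
pct = 26.30678922 %, rounded to 4 dp:

26.3068 %


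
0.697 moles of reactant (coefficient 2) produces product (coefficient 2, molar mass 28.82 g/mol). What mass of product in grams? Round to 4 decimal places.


Use the coefficient ratio to convert reactant moles to product moles, then multiply by the product's molar mass.
moles_P = moles_R * (coeff_P / coeff_R) = 0.697 * (2/2) = 0.697
mass_P = moles_P * M_P = 0.697 * 28.82
mass_P = 20.08754 g, rounded to 4 dp:

20.0875 g


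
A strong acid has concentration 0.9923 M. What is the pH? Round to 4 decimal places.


A strong acid dissociates completely, so [H+] equals the given concentration.
pH = -log10([H+]) = -log10(0.9923)
pH = 0.00335701, rounded to 4 dp:

0.0034


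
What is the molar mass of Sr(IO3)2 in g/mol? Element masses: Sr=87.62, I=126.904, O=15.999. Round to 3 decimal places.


M = sum(count * atomic_mass) over atoms.
M = 1*87.62 + 2*126.904 + 6*15.999
M = 87.62 + 253.808 + 95.994
M = 437.422 g/mol, rounded to 3 dp:

437.422 g/mol


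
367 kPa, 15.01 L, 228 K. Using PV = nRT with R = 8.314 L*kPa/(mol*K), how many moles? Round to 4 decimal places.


PV = nRT, solve for n = PV / (RT).
PV = 367 * 15.01 = 5508.67
RT = 8.314 * 228 = 1895.592
n = 5508.67 / 1895.592
n = 2.90604202 mol, rounded to 4 dp:

2.9060 mol


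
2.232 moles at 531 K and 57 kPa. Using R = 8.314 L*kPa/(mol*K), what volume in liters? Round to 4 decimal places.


PV = nRT, solve for V = nRT / P.
nRT = 2.232 * 8.314 * 531 = 9853.6863
V = 9853.6863 / 57
V = 172.87168947 L, rounded to 4 dp:

172.8717 L


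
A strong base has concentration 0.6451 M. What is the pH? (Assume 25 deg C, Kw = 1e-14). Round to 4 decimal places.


A strong base dissociates completely, so [OH-] equals the given concentration.
pOH = -log10([OH-]) = -log10(0.6451) = 0.190373
pH = 14 - pOH = 14 - 0.190373
pH = 13.809627, rounded to 4 dp:

13.8096


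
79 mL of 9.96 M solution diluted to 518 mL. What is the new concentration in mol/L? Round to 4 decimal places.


Dilution: M1*V1 = M2*V2, solve for M2.
M2 = M1*V1 / V2
M2 = 9.96 * 79 / 518
M2 = 786.84 / 518
M2 = 1.51899614 mol/L, rounded to 4 dp:

1.5190 mol/L


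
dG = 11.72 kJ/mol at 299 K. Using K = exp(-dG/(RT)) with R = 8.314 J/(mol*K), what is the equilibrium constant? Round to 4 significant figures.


dG is in kJ/mol; multiply by 1000 to match R in J/(mol*K).
RT = 8.314 * 299 = 2485.886 J/mol
exponent = -dG*1000 / (RT) = -(11.72*1000) / 2485.886 = -4.71461684
K = exp(-4.71461684)
K = 0.0089632998, rounded to 4 significant figures:

0.008963


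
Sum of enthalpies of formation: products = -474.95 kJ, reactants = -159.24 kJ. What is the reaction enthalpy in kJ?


dH_rxn = sum(dH_f products) - sum(dH_f reactants)
dH_rxn = -474.95 - (-159.24)
dH_rxn = -315.71 kJ:

-315.71 kJ


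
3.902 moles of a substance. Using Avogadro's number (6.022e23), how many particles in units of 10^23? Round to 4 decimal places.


N = n * NA, then divide by 1e23 for the requested units.
N / 1e23 = n * 6.022
N / 1e23 = 3.902 * 6.022
N / 1e23 = 23.497844, rounded to 4 dp:

23.4978


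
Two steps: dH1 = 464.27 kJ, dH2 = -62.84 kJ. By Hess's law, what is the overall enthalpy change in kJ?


Hess's law: enthalpy is a state function, so add the step enthalpies.
dH_total = dH1 + dH2 = 464.27 + (-62.84)
dH_total = 401.43 kJ:

401.43 kJ


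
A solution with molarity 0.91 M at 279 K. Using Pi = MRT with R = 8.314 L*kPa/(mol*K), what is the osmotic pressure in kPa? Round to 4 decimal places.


Osmotic pressure (van't Hoff): Pi = M*R*T.
RT = 8.314 * 279 = 2319.606
Pi = 0.91 * 2319.606
Pi = 2110.84146 kPa, rounded to 4 dp:

2110.8415 kPa


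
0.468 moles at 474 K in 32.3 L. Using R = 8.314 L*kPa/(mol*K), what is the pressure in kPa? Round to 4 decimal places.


PV = nRT, solve for P = nRT / V.
nRT = 0.468 * 8.314 * 474 = 1844.3112
P = 1844.3112 / 32.3
P = 57.09941796 kPa, rounded to 4 dp:

57.0994 kPa


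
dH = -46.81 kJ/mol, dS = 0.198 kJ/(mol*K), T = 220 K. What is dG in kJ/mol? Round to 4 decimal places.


Gibbs: dG = dH - T*dS (consistent units, dS already in kJ/(mol*K)).
T*dS = 220 * 0.198 = 43.56
dG = -46.81 - (43.56)
dG = -90.37 kJ/mol, rounded to 4 dp:

-90.3700 kJ/mol


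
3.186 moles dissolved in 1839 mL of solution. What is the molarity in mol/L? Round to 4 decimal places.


Convert volume to liters: V_L = V_mL / 1000.
V_L = 1839 / 1000 = 1.839 L
M = n / V_L = 3.186 / 1.839
M = 1.7324633 mol/L, rounded to 4 dp:

1.7325 mol/L


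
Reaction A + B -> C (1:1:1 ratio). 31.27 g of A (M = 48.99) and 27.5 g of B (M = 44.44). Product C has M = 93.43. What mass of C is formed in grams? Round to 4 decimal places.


Find moles of each reactant; the smaller value is the limiting reagent in a 1:1:1 reaction, so moles_C equals moles of the limiter.
n_A = mass_A / M_A = 31.27 / 48.99 = 0.638294 mol
n_B = mass_B / M_B = 27.5 / 44.44 = 0.618812 mol
Limiting reagent: B (smaller), n_limiting = 0.618812 mol
mass_C = n_limiting * M_C = 0.618812 * 93.43
mass_C = 57.81560516 g, rounded to 4 dp:

57.8156 g


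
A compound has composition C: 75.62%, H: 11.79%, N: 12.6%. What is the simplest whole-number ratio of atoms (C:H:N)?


Assume 100 g of compound, divide each mass% by atomic mass to get moles, then normalize by the smallest to get a raw atom ratio.
Moles per 100 g: C: 75.62/12.011 = 6.2959, H: 11.79/1.008 = 11.6964, N: 12.6/14.007 = 0.8996
Raw ratio (divide by min = 0.8996): C: 6.999, H: 13.003, N: 1.0
Multiply by 1 to clear fractions: C: 6.999 ~= 7, H: 13.003 ~= 13, N: 1.0 ~= 1
Reduce by GCD to get the simplest whole-number ratio:

7:13:1


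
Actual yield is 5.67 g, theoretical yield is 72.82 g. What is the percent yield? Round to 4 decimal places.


% yield = 100 * actual / theoretical
% yield = 100 * 5.67 / 72.82
% yield = 7.78632244 %, rounded to 4 dp:

7.7863 %


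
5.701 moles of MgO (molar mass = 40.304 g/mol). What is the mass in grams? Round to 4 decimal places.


mass = n * M
mass = 5.701 * 40.304
mass = 229.773104 g, rounded to 4 dp:

229.7731 g


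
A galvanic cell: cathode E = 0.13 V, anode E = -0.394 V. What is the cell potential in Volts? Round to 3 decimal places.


Standard cell potential: E_cell = E_cathode - E_anode.
E_cell = 0.13 - (-0.394)
E_cell = 0.524 V, rounded to 3 dp:

0.524 V


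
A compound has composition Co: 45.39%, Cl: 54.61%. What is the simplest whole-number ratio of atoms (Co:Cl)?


Assume 100 g of compound, divide each mass% by atomic mass to get moles, then normalize by the smallest to get a raw atom ratio.
Moles per 100 g: Co: 45.39/58.933 = 0.7702, Cl: 54.61/35.453 = 1.5403
Raw ratio (divide by min = 0.7702): Co: 1.0, Cl: 2.0
Multiply by 1 to clear fractions: Co: 1.0 ~= 1, Cl: 2.0 ~= 2
Reduce by GCD to get the simplest whole-number ratio:

1:2


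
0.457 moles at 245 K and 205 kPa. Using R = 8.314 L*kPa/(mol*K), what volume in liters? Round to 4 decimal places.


PV = nRT, solve for V = nRT / P.
nRT = 0.457 * 8.314 * 245 = 930.877
V = 930.877 / 205
V = 4.54086341 L, rounded to 4 dp:

4.5409 L


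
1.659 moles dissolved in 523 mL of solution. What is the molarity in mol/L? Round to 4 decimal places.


Convert volume to liters: V_L = V_mL / 1000.
V_L = 523 / 1000 = 0.523 L
M = n / V_L = 1.659 / 0.523
M = 3.17208413 mol/L, rounded to 4 dp:

3.1721 mol/L


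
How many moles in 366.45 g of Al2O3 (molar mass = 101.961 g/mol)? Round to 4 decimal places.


n = mass / M
n = 366.45 / 101.961
n = 3.59402124 mol, rounded to 4 dp:

3.5940 mol


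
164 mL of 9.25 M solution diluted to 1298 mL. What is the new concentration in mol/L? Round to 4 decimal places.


Dilution: M1*V1 = M2*V2, solve for M2.
M2 = M1*V1 / V2
M2 = 9.25 * 164 / 1298
M2 = 1517.0 / 1298
M2 = 1.16872111 mol/L, rounded to 4 dp:

1.1687 mol/L


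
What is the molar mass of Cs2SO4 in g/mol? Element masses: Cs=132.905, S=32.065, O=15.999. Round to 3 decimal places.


M = sum(count * atomic_mass) over atoms.
M = 2*132.905 + 1*32.065 + 4*15.999
M = 265.81 + 32.065 + 63.996
M = 361.871 g/mol, rounded to 3 dp:

361.871 g/mol


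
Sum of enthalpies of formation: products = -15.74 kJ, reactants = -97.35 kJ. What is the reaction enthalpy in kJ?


dH_rxn = sum(dH_f products) - sum(dH_f reactants)
dH_rxn = -15.74 - (-97.35)
dH_rxn = 81.61 kJ:

81.61 kJ


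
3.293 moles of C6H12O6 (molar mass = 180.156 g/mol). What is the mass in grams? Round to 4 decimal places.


mass = n * M
mass = 3.293 * 180.156
mass = 593.253708 g, rounded to 4 dp:

593.2537 g


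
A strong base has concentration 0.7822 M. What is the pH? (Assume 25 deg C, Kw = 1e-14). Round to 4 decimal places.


A strong base dissociates completely, so [OH-] equals the given concentration.
pOH = -log10([OH-]) = -log10(0.7822) = 0.106682
pH = 14 - pOH = 14 - 0.106682
pH = 13.893318, rounded to 4 dp:

13.8933


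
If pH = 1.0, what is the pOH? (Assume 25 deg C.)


At 25 deg C, pH + pOH = 14.
pOH = 14 - pH = 14 - 1.0
pOH = 13.0:

13.00


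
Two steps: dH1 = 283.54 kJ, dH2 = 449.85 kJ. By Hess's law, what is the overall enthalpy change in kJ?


Hess's law: enthalpy is a state function, so add the step enthalpies.
dH_total = dH1 + dH2 = 283.54 + (449.85)
dH_total = 733.39 kJ:

733.39 kJ


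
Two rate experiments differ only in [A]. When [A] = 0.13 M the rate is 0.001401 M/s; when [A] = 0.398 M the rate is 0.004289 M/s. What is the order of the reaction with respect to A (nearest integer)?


Rate is proportional to [A]^n, so rate2/rate1 = ([A]2/[A]1)^n. Take logs to solve for n.
rate2/rate1 = 0.004289 / 0.001401 = 3.0614
[A]2/[A]1 = 0.398 / 0.13 = 3.0615
n = ln(3.0614) / ln(3.0615) = 1.0
Nearest integer order:

1


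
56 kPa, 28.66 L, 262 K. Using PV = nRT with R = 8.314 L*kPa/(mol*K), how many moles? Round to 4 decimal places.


PV = nRT, solve for n = PV / (RT).
PV = 56 * 28.66 = 1604.96
RT = 8.314 * 262 = 2178.268
n = 1604.96 / 2178.268
n = 0.73680557 mol, rounded to 4 dp:

0.7368 mol


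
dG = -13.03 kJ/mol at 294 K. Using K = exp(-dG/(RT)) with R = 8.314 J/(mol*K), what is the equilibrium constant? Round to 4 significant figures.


dG is in kJ/mol; multiply by 1000 to match R in J/(mol*K).
RT = 8.314 * 294 = 2444.316 J/mol
exponent = -dG*1000 / (RT) = -(-13.03*1000) / 2444.316 = 5.33073465
K = exp(5.33073465)
K = 206.58969, rounded to 4 significant figures:

206.6


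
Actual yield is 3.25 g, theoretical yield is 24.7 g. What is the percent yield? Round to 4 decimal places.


% yield = 100 * actual / theoretical
% yield = 100 * 3.25 / 24.7
% yield = 13.15789474 %, rounded to 4 dp:

13.1579 %


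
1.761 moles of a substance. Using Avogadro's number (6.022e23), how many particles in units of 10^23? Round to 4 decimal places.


N = n * NA, then divide by 1e23 for the requested units.
N / 1e23 = n * 6.022
N / 1e23 = 1.761 * 6.022
N / 1e23 = 10.604742, rounded to 4 dp:

10.6047


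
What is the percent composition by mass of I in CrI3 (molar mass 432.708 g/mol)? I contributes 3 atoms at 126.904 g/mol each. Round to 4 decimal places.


pct = 100 * (n_elem * M_elem) / M_total
mass_contribution = 3 * 126.904 = 380.712 g/mol
pct = 100 * 380.712 / 432.708
pct = 87.98358246 %, rounded to 4 dp:

87.9836 %


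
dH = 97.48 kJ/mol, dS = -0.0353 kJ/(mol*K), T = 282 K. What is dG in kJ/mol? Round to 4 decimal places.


Gibbs: dG = dH - T*dS (consistent units, dS already in kJ/(mol*K)).
T*dS = 282 * -0.0353 = -9.9546
dG = 97.48 - (-9.9546)
dG = 107.4346 kJ/mol, rounded to 4 dp:

107.4346 kJ/mol


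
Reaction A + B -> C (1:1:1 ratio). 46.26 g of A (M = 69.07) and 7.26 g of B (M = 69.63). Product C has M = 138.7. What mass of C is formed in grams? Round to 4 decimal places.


Find moles of each reactant; the smaller value is the limiting reagent in a 1:1:1 reaction, so moles_C equals moles of the limiter.
n_A = mass_A / M_A = 46.26 / 69.07 = 0.669755 mol
n_B = mass_B / M_B = 7.26 / 69.63 = 0.104265 mol
Limiting reagent: B (smaller), n_limiting = 0.104265 mol
mass_C = n_limiting * M_C = 0.104265 * 138.7
mass_C = 14.4615555 g, rounded to 4 dp:

14.4616 g


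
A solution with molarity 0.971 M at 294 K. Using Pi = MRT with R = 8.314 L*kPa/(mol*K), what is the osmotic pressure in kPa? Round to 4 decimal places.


Osmotic pressure (van't Hoff): Pi = M*R*T.
RT = 8.314 * 294 = 2444.316
Pi = 0.971 * 2444.316
Pi = 2373.430836 kPa, rounded to 4 dp:

2373.4308 kPa


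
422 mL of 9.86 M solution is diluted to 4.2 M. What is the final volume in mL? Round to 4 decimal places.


Dilution: M1*V1 = M2*V2, solve for V2.
V2 = M1*V1 / M2
V2 = 9.86 * 422 / 4.2
V2 = 4160.92 / 4.2
V2 = 990.6952381 mL, rounded to 4 dp:

990.6952 mL


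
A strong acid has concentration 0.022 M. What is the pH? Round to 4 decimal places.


A strong acid dissociates completely, so [H+] equals the given concentration.
pH = -log10([H+]) = -log10(0.022)
pH = 1.65757732, rounded to 4 dp:

1.6576


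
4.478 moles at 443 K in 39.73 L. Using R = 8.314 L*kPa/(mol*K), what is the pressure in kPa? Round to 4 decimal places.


PV = nRT, solve for P = nRT / V.
nRT = 4.478 * 8.314 * 443 = 16492.9308
P = 16492.9308 / 39.73
P = 415.12536622 kPa, rounded to 4 dp:

415.1254 kPa


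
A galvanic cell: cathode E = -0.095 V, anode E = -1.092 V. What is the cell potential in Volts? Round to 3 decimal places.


Standard cell potential: E_cell = E_cathode - E_anode.
E_cell = -0.095 - (-1.092)
E_cell = 0.997 V, rounded to 3 dp:

0.997 V


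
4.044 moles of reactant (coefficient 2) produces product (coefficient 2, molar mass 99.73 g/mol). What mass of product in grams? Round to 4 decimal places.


Use the coefficient ratio to convert reactant moles to product moles, then multiply by the product's molar mass.
moles_P = moles_R * (coeff_P / coeff_R) = 4.044 * (2/2) = 4.044
mass_P = moles_P * M_P = 4.044 * 99.73
mass_P = 403.30812 g, rounded to 4 dp:

403.3081 g


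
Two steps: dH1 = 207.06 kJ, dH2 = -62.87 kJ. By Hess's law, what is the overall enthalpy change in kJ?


Hess's law: enthalpy is a state function, so add the step enthalpies.
dH_total = dH1 + dH2 = 207.06 + (-62.87)
dH_total = 144.19 kJ:

144.19 kJ


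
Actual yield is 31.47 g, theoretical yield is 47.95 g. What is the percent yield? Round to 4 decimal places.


% yield = 100 * actual / theoretical
% yield = 100 * 31.47 / 47.95
% yield = 65.63086548 %, rounded to 4 dp:

65.6309 %


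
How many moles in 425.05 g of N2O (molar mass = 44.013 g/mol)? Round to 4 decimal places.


n = mass / M
n = 425.05 / 44.013
n = 9.65737396 mol, rounded to 4 dp:

9.6574 mol


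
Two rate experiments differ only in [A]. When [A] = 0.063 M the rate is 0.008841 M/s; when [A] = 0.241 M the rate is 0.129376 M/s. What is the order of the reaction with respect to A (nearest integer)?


Rate is proportional to [A]^n, so rate2/rate1 = ([A]2/[A]1)^n. Take logs to solve for n.
rate2/rate1 = 0.129376 / 0.008841 = 14.6336
[A]2/[A]1 = 0.241 / 0.063 = 3.8254
n = ln(14.6336) / ln(3.8254) = 2.0
Nearest integer order:

2


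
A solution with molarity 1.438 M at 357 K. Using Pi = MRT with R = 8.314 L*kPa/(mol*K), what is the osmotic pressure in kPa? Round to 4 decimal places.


Osmotic pressure (van't Hoff): Pi = M*R*T.
RT = 8.314 * 357 = 2968.098
Pi = 1.438 * 2968.098
Pi = 4268.124924 kPa, rounded to 4 dp:

4268.1249 kPa


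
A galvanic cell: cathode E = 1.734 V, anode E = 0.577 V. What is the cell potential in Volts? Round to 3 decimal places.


Standard cell potential: E_cell = E_cathode - E_anode.
E_cell = 1.734 - (0.577)
E_cell = 1.157 V, rounded to 3 dp:

1.157 V


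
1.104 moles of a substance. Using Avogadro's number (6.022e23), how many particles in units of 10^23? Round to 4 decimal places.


N = n * NA, then divide by 1e23 for the requested units.
N / 1e23 = n * 6.022
N / 1e23 = 1.104 * 6.022
N / 1e23 = 6.648288, rounded to 4 dp:

6.6483


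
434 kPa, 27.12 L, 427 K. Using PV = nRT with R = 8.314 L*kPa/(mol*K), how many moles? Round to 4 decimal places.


PV = nRT, solve for n = PV / (RT).
PV = 434 * 27.12 = 11770.08
RT = 8.314 * 427 = 3550.078
n = 11770.08 / 3550.078
n = 3.31544265 mol, rounded to 4 dp:

3.3154 mol


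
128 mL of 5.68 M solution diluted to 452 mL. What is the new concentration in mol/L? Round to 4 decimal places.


Dilution: M1*V1 = M2*V2, solve for M2.
M2 = M1*V1 / V2
M2 = 5.68 * 128 / 452
M2 = 727.04 / 452
M2 = 1.60849558 mol/L, rounded to 4 dp:

1.6085 mol/L


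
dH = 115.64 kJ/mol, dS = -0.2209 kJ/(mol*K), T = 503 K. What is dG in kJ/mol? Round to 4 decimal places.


Gibbs: dG = dH - T*dS (consistent units, dS already in kJ/(mol*K)).
T*dS = 503 * -0.2209 = -111.1127
dG = 115.64 - (-111.1127)
dG = 226.7527 kJ/mol, rounded to 4 dp:

226.7527 kJ/mol


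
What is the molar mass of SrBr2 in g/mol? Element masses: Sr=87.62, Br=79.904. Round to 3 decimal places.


M = sum(count * atomic_mass) over atoms.
M = 1*87.62 + 2*79.904
M = 87.62 + 159.808
M = 247.428 g/mol, rounded to 3 dp:

247.428 g/mol


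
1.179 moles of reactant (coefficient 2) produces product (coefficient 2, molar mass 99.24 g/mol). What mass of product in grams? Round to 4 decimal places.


Use the coefficient ratio to convert reactant moles to product moles, then multiply by the product's molar mass.
moles_P = moles_R * (coeff_P / coeff_R) = 1.179 * (2/2) = 1.179
mass_P = moles_P * M_P = 1.179 * 99.24
mass_P = 117.00396 g, rounded to 4 dp:

117.0040 g


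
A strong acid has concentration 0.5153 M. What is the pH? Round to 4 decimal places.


A strong acid dissociates completely, so [H+] equals the given concentration.
pH = -log10([H+]) = -log10(0.5153)
pH = 0.28793986, rounded to 4 dp:

0.2879


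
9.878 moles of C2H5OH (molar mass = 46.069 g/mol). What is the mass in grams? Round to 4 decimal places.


mass = n * M
mass = 9.878 * 46.069
mass = 455.069582 g, rounded to 4 dp:

455.0696 g


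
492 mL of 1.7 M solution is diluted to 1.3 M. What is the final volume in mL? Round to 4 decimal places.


Dilution: M1*V1 = M2*V2, solve for V2.
V2 = M1*V1 / M2
V2 = 1.7 * 492 / 1.3
V2 = 836.4 / 1.3
V2 = 643.38461538 mL, rounded to 4 dp:

643.3846 mL


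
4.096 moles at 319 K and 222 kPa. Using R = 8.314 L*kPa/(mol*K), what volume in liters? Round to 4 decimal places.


PV = nRT, solve for V = nRT / P.
nRT = 4.096 * 8.314 * 319 = 10863.2719
V = 10863.2719 / 222
V = 48.93365721 L, rounded to 4 dp:

48.9337 L


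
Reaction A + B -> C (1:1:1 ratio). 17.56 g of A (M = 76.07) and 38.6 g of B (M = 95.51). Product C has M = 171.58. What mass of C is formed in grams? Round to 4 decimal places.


Find moles of each reactant; the smaller value is the limiting reagent in a 1:1:1 reaction, so moles_C equals moles of the limiter.
n_A = mass_A / M_A = 17.56 / 76.07 = 0.23084 mol
n_B = mass_B / M_B = 38.6 / 95.51 = 0.404146 mol
Limiting reagent: A (smaller), n_limiting = 0.23084 mol
mass_C = n_limiting * M_C = 0.23084 * 171.58
mass_C = 39.6075272 g, rounded to 4 dp:

39.6075 g


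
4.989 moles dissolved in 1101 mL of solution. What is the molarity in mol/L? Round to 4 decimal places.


Convert volume to liters: V_L = V_mL / 1000.
V_L = 1101 / 1000 = 1.101 L
M = n / V_L = 4.989 / 1.101
M = 4.53133515 mol/L, rounded to 4 dp:

4.5313 mol/L


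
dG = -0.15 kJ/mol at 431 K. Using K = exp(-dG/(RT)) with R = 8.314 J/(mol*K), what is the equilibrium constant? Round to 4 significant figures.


dG is in kJ/mol; multiply by 1000 to match R in J/(mol*K).
RT = 8.314 * 431 = 3583.334 J/mol
exponent = -dG*1000 / (RT) = -(-0.15*1000) / 3583.334 = 0.04186046
K = exp(0.04186046)
K = 1.042749, rounded to 4 significant figures:

1.043


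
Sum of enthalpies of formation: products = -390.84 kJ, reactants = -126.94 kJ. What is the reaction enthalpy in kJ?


dH_rxn = sum(dH_f products) - sum(dH_f reactants)
dH_rxn = -390.84 - (-126.94)
dH_rxn = -263.9 kJ:

-263.90 kJ


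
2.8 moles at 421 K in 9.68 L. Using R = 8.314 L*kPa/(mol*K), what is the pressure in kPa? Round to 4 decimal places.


PV = nRT, solve for P = nRT / V.
nRT = 2.8 * 8.314 * 421 = 9800.5432
P = 9800.5432 / 9.68
P = 1012.45280992 kPa, rounded to 4 dp:

1012.4528 kPa


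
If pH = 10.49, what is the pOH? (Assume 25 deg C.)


At 25 deg C, pH + pOH = 14.
pOH = 14 - pH = 14 - 10.49
pOH = 3.51:

3.51


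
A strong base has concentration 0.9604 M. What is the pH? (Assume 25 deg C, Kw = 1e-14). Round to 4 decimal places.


A strong base dissociates completely, so [OH-] equals the given concentration.
pOH = -log10([OH-]) = -log10(0.9604) = 0.017548
pH = 14 - pOH = 14 - 0.017548
pH = 13.982452, rounded to 4 dp:

13.9825


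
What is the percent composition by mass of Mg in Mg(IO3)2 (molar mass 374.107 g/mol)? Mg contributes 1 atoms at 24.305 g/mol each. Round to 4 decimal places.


pct = 100 * (n_elem * M_elem) / M_total
mass_contribution = 1 * 24.305 = 24.305 g/mol
pct = 100 * 24.305 / 374.107
pct = 6.49680439 %, rounded to 4 dp:

6.4968 %


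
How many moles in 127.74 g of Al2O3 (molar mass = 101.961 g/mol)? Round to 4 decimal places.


n = mass / M
n = 127.74 / 101.961
n = 1.25283197 mol, rounded to 4 dp:

1.2528 mol


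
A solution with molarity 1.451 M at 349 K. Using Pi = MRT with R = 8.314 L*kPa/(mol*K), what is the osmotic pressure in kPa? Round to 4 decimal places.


Osmotic pressure (van't Hoff): Pi = M*R*T.
RT = 8.314 * 349 = 2901.586
Pi = 1.451 * 2901.586
Pi = 4210.201286 kPa, rounded to 4 dp:

4210.2013 kPa


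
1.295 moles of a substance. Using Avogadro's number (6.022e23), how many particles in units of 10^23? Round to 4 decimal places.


N = n * NA, then divide by 1e23 for the requested units.
N / 1e23 = n * 6.022
N / 1e23 = 1.295 * 6.022
N / 1e23 = 7.79849, rounded to 4 dp:

7.7985


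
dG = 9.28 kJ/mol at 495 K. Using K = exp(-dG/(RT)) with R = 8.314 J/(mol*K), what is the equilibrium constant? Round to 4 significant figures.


dG is in kJ/mol; multiply by 1000 to match R in J/(mol*K).
RT = 8.314 * 495 = 4115.43 J/mol
exponent = -dG*1000 / (RT) = -(9.28*1000) / 4115.43 = -2.2549284
K = exp(-2.2549284)
K = 0.10488105, rounded to 4 significant figures:

0.1049


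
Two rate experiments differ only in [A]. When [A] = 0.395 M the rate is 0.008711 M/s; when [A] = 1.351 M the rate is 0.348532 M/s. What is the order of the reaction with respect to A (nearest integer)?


Rate is proportional to [A]^n, so rate2/rate1 = ([A]2/[A]1)^n. Take logs to solve for n.
rate2/rate1 = 0.348532 / 0.008711 = 40.0106
[A]2/[A]1 = 1.351 / 0.395 = 3.4203
n = ln(40.0106) / ln(3.4203) = 3.0
Nearest integer order:

3


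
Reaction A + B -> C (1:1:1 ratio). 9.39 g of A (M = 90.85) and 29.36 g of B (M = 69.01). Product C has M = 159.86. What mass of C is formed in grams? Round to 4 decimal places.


Find moles of each reactant; the smaller value is the limiting reagent in a 1:1:1 reaction, so moles_C equals moles of the limiter.
n_A = mass_A / M_A = 9.39 / 90.85 = 0.103357 mol
n_B = mass_B / M_B = 29.36 / 69.01 = 0.425446 mol
Limiting reagent: A (smaller), n_limiting = 0.103357 mol
mass_C = n_limiting * M_C = 0.103357 * 159.86
mass_C = 16.52265002 g, rounded to 4 dp:

16.5227 g
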